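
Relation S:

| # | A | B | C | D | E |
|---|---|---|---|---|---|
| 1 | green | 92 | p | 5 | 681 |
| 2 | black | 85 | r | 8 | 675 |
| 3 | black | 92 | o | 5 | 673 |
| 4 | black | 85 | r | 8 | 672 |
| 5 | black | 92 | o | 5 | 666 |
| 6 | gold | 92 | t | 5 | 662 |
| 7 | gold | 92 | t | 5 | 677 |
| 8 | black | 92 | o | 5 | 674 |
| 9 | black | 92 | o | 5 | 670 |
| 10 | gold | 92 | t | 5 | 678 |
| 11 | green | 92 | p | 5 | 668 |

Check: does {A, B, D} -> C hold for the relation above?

(A=green, B=92, D=5): rows 1, 11 → C = p, p ✓
(A=black, B=85, D=8): rows 2, 4 → C = r, r ✓
(A=black, B=92, D=5): rows 3, 5, 8, 9 → C = o, o, o, o ✓
(A=gold, B=92, D=5): rows 6, 7, 10 → C = t, t, t ✓
Every {A, B, D} value is associated with a single C value, so {A, B, D} -> C holds.

Yes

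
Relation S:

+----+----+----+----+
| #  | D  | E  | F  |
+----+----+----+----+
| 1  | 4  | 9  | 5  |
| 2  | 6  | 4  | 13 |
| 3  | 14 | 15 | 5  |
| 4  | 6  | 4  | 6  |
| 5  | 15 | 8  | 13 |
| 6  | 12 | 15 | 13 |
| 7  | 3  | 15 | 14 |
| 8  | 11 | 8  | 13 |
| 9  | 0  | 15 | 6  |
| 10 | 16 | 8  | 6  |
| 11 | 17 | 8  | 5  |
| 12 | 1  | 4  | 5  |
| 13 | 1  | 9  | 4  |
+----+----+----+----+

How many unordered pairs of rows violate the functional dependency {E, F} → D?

(E=8, F=13): violating pairs (5,8) — 1 pair.

1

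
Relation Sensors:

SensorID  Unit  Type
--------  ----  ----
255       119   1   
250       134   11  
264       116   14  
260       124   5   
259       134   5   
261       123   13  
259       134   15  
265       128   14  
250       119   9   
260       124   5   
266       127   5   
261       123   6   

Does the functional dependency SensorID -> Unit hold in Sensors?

No

SensorID=255: 1 row → Unit = 119 ✓
SensorID=250: 2 rows → Unit takes values {134, 119} — violation
SensorID=264: 1 row → Unit = 116 ✓
SensorID=260: 2 rows → Unit = 124, 124 ✓
SensorID=259: 2 rows → Unit = 134, 134 ✓
SensorID=261: 2 rows → Unit = 123, 123 ✓
SensorID=265: 1 row → Unit = 128 ✓
SensorID=266: 1 row → Unit = 127 ✓
Two rows agree on SensorID but differ on Unit, so SensorID -> Unit does not hold.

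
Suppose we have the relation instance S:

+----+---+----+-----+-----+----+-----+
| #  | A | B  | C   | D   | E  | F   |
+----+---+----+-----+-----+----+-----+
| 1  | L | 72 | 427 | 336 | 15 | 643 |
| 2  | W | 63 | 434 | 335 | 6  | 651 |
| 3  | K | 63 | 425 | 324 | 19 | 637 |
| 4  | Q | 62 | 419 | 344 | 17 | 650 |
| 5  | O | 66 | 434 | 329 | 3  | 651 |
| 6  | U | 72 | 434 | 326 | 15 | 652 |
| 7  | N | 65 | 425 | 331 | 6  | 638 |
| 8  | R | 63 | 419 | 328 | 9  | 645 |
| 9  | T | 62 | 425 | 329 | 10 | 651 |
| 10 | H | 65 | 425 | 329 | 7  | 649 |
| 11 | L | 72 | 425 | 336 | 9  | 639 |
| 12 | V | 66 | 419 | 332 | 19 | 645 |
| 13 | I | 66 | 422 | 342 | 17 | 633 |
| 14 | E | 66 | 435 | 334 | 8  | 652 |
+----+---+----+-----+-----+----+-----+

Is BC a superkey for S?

Rows 7 and 10 have the same BC value (B=65, C=425) but are distinct tuples, so BC does not determine every attribute — not a superkey.

No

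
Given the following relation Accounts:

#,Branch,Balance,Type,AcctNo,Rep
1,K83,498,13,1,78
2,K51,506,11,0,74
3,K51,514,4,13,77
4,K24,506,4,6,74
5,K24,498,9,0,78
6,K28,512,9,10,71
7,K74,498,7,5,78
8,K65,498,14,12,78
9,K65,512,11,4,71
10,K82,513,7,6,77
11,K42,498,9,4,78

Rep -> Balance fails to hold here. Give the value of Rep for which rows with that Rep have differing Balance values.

Rep=78: rows 1, 5, 7, 8, 11 → Balance = 498, 498, 498, 498, 498 ✓
Rep=74: rows 2, 4 → Balance = 506, 506 ✓
Rep=77: rows 3, 10 → Balance takes values {514, 513} — violation
Rep=71: rows 6, 9 → Balance = 512, 512 ✓
The only Rep value with inconsistent Balance is Rep=77.

77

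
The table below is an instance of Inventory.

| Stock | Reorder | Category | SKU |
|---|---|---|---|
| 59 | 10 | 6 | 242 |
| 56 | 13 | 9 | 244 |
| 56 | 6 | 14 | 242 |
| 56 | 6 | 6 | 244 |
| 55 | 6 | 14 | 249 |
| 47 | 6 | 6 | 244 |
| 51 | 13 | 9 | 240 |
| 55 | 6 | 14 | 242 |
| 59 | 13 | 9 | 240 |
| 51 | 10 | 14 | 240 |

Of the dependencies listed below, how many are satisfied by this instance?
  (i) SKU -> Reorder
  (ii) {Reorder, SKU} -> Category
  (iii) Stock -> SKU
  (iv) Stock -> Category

1

(i) SKU -> Reorder: SKU=242: 3 rows → Reorder takes values {10, 6} — violation; SKU=244: 3 rows → Reorder takes values {13, 6} — violation; SKU=240: 3 rows → Reorder takes values {13, 10} — violation — fails.
(ii) {Reorder, SKU} -> Category: every LHS value maps to a single RHS value — holds.
(iii) Stock -> SKU: Stock=59: 2 rows → SKU takes values {242, 240} — violation; Stock=56: 3 rows → SKU takes values {244, 242} — violation; Stock=55: 2 rows → SKU takes values {249, 242} — violation — fails.
(iv) Stock -> Category: Stock=59: 2 rows → Category takes values {6, 9} — violation; Stock=56: 3 rows → Category takes values {9, 14, 6} — violation; Stock=51: 2 rows → Category takes values {9, 14} — violation — fails.
1 of the 4 dependencies holds.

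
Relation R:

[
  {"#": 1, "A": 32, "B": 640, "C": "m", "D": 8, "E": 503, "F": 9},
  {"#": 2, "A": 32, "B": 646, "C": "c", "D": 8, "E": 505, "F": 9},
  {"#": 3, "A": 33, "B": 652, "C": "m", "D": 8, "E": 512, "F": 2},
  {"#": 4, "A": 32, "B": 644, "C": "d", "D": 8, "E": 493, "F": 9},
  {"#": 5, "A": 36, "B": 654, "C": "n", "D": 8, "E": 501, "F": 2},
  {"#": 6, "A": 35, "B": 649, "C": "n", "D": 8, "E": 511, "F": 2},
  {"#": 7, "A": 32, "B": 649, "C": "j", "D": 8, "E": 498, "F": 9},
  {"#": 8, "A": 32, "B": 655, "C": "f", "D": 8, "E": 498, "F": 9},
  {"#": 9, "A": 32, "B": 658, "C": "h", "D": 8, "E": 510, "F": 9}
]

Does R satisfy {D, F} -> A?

(D=8, F=9): rows 1, 2, 4, 7, 8, 9 → A = 32, 32, 32, 32, 32, 32 ✓
(D=8, F=2): rows 3, 5, 6 → A takes values {33, 36, 35} — violation
Two rows agree on {D, F} but differ on A, so {D, F} -> A does not hold.

No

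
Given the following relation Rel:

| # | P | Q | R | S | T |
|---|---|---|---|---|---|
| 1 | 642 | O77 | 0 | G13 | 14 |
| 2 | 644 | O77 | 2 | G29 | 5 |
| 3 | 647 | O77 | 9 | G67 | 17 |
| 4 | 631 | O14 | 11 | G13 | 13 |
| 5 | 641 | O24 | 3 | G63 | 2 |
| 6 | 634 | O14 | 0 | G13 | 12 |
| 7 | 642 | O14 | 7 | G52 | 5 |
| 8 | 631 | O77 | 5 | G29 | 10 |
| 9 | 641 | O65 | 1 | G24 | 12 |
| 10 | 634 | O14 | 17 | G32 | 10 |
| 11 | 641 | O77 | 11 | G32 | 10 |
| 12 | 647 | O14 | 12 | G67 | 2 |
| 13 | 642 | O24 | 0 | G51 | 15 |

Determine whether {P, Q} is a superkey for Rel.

No

Rows 6 and 10 have the same {P, Q} value (P=634, Q=O14) but are distinct tuples, so {P, Q} does not determine every attribute — not a superkey.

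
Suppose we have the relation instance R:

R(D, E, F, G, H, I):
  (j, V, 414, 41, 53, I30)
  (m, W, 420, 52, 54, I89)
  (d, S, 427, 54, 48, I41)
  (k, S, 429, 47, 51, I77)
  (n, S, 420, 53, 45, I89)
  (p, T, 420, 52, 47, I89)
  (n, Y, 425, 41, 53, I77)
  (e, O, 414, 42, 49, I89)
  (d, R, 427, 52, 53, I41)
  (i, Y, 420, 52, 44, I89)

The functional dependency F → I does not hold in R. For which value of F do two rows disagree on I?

414

F=414: 2 rows → I takes values {I30, I89} — violation
F=420: 4 rows → I = I89, I89, I89, I89 ✓
F=427: 2 rows → I = I41, I41 ✓
F=429: 1 row → I = I77 ✓
F=425: 1 row → I = I77 ✓
The only F value with inconsistent I is F=414.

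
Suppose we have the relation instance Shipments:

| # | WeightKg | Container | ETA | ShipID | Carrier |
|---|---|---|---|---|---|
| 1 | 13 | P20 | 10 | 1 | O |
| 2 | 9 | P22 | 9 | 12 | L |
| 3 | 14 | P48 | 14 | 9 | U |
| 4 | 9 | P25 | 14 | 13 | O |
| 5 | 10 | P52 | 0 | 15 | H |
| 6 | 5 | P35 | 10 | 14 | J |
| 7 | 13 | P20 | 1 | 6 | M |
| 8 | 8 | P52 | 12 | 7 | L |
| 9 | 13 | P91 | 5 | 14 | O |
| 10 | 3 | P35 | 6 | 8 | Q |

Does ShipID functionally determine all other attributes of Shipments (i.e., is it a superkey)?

Rows 6 and 9 have the same ShipID value ShipID=14 but are distinct tuples, so ShipID does not determine every attribute — not a superkey.

No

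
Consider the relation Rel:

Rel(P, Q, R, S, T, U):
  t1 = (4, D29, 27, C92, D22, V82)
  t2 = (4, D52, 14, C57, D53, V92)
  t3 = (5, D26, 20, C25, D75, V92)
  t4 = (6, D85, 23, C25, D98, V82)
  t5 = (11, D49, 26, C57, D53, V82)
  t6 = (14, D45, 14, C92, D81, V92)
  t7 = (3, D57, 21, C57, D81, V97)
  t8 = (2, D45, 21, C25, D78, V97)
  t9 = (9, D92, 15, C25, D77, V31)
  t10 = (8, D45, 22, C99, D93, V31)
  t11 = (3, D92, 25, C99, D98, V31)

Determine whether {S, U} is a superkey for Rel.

No

Rows 10 and 11 have the same {S, U} value (S=C99, U=V31) but are distinct tuples, so {S, U} does not determine every attribute — not a superkey.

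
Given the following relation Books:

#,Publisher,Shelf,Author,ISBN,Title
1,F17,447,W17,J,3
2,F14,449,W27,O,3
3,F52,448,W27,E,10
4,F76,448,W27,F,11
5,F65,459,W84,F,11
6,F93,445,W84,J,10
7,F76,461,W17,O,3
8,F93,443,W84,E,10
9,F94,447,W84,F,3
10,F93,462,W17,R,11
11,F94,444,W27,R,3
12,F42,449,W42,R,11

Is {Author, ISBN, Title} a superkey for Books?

All 12 rows have distinct {Author, ISBN, Title} values, so {Author, ISBN, Title} → (all attributes) holds and {Author, ISBN, Title} is a superkey.

Yes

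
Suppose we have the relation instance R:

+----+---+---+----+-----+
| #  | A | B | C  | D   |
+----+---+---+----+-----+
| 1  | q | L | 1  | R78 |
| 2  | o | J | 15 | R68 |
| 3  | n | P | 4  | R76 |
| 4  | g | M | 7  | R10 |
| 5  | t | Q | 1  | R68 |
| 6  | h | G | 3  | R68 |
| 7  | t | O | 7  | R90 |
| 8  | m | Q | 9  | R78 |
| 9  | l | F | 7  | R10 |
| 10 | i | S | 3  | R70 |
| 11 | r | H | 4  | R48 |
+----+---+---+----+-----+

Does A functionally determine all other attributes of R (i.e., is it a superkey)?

Rows 5 and 7 have the same A value A=t but are distinct tuples, so A does not determine every attribute — not a superkey.

No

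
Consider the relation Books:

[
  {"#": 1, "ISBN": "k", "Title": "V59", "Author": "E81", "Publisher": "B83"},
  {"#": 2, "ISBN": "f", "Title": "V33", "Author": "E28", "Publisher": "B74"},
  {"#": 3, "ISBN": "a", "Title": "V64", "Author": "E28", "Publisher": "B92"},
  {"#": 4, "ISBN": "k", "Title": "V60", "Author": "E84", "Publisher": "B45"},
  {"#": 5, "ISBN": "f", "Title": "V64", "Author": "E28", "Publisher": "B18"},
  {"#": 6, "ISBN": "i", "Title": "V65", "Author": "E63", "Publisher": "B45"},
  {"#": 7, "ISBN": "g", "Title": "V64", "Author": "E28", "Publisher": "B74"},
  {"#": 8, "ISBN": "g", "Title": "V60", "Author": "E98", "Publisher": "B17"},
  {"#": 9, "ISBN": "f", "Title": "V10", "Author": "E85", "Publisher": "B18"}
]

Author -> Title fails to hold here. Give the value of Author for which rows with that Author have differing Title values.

Author=E81: row 1 → Title = V59 ✓
Author=E28: rows 2, 3, 5, 7 → Title takes values {V33, V64} — violation
Author=E84: row 4 → Title = V60 ✓
Author=E63: row 6 → Title = V65 ✓
Author=E98: row 8 → Title = V60 ✓
Author=E85: row 9 → Title = V10 ✓
The only Author value with inconsistent Title is Author=E28.

E28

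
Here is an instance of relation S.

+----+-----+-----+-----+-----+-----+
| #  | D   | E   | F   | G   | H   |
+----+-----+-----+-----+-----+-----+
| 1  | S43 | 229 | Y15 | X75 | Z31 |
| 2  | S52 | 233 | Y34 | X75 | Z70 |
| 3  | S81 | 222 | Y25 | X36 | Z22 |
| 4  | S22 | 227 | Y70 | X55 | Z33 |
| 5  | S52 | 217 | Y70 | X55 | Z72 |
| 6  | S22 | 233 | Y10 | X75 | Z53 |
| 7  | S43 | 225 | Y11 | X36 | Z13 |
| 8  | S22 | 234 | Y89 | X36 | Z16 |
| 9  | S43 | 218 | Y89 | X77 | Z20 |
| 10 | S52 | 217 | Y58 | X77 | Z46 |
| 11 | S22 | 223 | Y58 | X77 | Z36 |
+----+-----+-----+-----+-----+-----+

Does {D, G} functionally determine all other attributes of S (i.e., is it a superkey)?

All 11 rows have distinct {D, G} values, so {D, G} → (all attributes) holds and {D, G} is a superkey.

Yes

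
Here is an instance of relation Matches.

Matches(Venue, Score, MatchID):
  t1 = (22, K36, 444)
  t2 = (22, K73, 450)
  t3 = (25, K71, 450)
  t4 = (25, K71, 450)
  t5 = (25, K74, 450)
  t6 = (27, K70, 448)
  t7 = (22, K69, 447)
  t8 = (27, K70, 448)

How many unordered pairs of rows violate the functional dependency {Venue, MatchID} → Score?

2

(Venue=25, MatchID=450): violating pairs (3,5), (4,5) — 2 pairs.
(Venue=27, MatchID=448): all 2 rows agree on Score — 0 pairs.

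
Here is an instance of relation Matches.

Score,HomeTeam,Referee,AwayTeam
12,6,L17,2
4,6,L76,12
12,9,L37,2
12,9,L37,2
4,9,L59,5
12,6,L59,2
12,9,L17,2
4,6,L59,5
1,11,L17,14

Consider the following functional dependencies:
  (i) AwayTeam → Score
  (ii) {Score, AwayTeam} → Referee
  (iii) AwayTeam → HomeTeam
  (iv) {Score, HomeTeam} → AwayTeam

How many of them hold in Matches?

(i) AwayTeam → Score: every LHS value maps to a single RHS value — holds.
(ii) {Score, AwayTeam} → Referee: (Score=12, AwayTeam=2): 5 rows → Referee takes values {L17, L37, L59} — violation — fails.
(iii) AwayTeam → HomeTeam: AwayTeam=2: 5 rows → HomeTeam takes values {6, 9} — violation; AwayTeam=5: 2 rows → HomeTeam takes values {9, 6} — violation — fails.
(iv) {Score, HomeTeam} → AwayTeam: (Score=4, HomeTeam=6): 2 rows → AwayTeam takes values {12, 5} — violation — fails.
1 of the 4 dependencies holds.

1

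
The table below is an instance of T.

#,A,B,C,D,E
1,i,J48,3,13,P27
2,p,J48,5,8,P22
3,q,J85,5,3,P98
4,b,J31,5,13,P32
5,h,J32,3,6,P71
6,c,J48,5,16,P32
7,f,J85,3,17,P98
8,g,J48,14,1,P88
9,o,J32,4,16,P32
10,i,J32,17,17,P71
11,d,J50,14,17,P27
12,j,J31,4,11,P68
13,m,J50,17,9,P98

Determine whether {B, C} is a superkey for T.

No

Rows 2 and 6 have the same {B, C} value (B=J48, C=5) but are distinct tuples, so {B, C} does not determine every attribute — not a superkey.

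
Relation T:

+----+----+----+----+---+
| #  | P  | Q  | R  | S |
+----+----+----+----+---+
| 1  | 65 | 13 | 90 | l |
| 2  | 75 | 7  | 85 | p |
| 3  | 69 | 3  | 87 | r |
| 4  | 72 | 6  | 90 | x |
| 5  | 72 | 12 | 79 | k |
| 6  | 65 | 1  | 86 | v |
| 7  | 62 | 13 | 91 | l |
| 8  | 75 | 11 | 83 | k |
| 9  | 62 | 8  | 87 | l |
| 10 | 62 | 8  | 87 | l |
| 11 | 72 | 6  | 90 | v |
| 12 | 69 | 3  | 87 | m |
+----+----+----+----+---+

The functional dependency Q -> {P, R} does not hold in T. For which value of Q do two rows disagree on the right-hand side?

Q=13: rows 1, 7 → {P,R} takes values {(65, 90), (62, 91)} — violation
Q=7: row 2 → {P,R} = (75, 85) ✓
Q=3: rows 3, 12 → {P,R} = (69, 87), (69, 87) ✓
Q=6: rows 4, 11 → {P,R} = (72, 90), (72, 90) ✓
Q=12: row 5 → {P,R} = (72, 79) ✓
Q=1: row 6 → {P,R} = (65, 86) ✓
Q=11: row 8 → {P,R} = (75, 83) ✓
Q=8: rows 9, 10 → {P,R} = (62, 87), (62, 87) ✓
The only Q value with inconsistent RHS is Q=13.

13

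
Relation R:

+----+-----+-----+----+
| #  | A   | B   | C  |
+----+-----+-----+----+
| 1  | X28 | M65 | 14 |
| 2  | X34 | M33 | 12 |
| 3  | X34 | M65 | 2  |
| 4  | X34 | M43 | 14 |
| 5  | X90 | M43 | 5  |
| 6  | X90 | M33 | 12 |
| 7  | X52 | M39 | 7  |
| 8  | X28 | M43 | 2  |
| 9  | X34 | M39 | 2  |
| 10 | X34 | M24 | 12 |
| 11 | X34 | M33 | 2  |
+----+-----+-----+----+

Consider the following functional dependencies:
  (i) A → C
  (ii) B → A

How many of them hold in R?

(i) A → C: A=X28: rows 1, 8 → C takes values {14, 2} — violation; A=X34: rows 2, 3, 4, 9, 10, 11 → C takes values {12, 2, 14} — violation; A=X90: rows 5, 6 → C takes values {5, 12} — violation — fails.
(ii) B → A: B=M65: rows 1, 3 → A takes values {X28, X34} — violation; B=M33: rows 2, 6, 11 → A takes values {X34, X90} — violation; B=M43: rows 4, 5, 8 → A takes values {X34, X90, X28} — violation; B=M39: rows 7, 9 → A takes values {X52, X34} — violation — fails.
None of the 2 dependencies hold.

0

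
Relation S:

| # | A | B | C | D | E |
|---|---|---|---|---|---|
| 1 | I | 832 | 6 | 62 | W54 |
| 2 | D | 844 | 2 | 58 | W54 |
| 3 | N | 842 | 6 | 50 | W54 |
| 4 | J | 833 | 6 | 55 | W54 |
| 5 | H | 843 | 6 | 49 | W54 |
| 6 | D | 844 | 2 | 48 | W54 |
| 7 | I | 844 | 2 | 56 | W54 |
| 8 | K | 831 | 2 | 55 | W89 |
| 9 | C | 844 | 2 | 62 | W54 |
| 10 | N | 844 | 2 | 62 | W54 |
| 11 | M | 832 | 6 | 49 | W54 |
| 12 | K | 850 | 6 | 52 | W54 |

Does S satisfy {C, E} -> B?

(C=6, E=W54): rows 1, 3, 4, 5, 11, 12 → B takes values {832, 842, 833, 843, 850} — violation
(C=2, E=W54): rows 2, 6, 7, 9, 10 → B = 844, 844, 844, 844, 844 ✓
(C=2, E=W89): row 8 → B = 831 ✓
Two rows agree on {C, E} but differ on B, so {C, E} -> B does not hold.

No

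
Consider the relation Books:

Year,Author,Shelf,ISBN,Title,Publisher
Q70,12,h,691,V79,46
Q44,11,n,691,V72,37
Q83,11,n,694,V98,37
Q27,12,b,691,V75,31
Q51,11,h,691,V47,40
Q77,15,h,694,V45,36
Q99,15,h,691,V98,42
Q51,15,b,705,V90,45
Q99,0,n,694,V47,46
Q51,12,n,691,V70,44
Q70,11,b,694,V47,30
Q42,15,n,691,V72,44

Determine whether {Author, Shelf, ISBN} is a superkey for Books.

Yes

All 12 rows have distinct {Author, Shelf, ISBN} values, so {Author, Shelf, ISBN} → (all attributes) holds and {Author, Shelf, ISBN} is a superkey.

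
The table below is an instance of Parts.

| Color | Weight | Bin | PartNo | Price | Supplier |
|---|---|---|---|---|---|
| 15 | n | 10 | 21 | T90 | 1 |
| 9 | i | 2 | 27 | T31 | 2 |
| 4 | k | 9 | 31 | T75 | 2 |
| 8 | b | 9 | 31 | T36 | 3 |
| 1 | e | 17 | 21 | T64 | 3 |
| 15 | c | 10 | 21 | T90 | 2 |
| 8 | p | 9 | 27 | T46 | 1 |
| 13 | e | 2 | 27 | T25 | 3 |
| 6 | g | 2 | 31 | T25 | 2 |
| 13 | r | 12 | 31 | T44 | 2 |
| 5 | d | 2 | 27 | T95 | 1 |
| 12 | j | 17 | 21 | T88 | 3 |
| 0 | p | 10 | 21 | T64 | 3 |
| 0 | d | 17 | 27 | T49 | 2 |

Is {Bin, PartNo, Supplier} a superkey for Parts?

No

Two distinct rows share (Bin=17, PartNo=21, Supplier=3), so {Bin, PartNo, Supplier} does not determine every attribute — not a superkey.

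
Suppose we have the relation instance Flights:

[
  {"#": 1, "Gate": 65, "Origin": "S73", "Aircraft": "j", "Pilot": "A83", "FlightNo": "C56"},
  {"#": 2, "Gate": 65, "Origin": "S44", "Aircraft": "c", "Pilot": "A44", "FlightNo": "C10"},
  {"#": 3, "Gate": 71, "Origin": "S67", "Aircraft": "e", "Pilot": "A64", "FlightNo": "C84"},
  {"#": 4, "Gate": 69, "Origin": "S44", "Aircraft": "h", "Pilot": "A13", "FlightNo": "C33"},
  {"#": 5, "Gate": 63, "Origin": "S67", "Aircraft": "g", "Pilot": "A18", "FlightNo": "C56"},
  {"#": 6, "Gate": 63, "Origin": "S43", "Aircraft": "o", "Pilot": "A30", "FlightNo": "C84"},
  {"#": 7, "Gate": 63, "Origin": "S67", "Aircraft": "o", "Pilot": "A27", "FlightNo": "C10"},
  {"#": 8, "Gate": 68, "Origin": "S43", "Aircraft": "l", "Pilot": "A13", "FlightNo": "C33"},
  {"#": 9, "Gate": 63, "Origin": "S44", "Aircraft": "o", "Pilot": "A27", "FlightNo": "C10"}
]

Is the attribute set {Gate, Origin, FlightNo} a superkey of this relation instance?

Yes

All 9 rows have distinct {Gate, Origin, FlightNo} values, so {Gate, Origin, FlightNo} → (all attributes) holds and {Gate, Origin, FlightNo} is a superkey.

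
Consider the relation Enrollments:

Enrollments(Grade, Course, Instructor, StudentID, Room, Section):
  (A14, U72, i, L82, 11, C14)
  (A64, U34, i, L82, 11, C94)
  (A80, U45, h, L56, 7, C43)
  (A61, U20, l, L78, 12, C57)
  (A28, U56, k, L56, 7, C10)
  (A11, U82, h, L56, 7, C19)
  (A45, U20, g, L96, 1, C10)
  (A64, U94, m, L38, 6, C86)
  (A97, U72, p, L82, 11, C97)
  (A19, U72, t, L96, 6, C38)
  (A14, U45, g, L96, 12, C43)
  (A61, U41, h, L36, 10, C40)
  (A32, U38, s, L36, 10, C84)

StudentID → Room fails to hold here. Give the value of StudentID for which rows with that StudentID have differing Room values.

L96

StudentID=L82: 3 rows → Room = 11, 11, 11 ✓
StudentID=L56: 3 rows → Room = 7, 7, 7 ✓
StudentID=L78: 1 row → Room = 12 ✓
StudentID=L96: 3 rows → Room takes values {1, 6, 12} — violation
StudentID=L38: 1 row → Room = 6 ✓
StudentID=L36: 2 rows → Room = 10, 10 ✓
The only StudentID value with inconsistent Room is StudentID=L96.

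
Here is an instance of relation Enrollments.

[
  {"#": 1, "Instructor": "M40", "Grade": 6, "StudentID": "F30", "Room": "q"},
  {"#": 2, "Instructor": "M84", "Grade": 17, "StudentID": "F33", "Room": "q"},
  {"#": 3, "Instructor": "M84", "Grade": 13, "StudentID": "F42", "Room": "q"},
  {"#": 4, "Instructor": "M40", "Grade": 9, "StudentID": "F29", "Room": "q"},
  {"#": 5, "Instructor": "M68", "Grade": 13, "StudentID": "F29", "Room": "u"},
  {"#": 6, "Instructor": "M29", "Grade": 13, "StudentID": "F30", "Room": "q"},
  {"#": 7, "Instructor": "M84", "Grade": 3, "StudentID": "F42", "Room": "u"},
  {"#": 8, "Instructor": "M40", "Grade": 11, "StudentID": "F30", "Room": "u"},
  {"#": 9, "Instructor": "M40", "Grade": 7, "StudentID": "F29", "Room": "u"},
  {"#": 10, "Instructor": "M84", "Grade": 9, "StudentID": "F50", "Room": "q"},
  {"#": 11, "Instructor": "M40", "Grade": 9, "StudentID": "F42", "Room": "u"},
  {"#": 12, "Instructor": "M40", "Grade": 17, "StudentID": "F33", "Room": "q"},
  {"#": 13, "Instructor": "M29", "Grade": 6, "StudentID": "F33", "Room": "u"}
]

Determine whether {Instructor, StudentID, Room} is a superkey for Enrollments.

All 13 rows have distinct {Instructor, StudentID, Room} values, so {Instructor, StudentID, Room} → (all attributes) holds and {Instructor, StudentID, Room} is a superkey.

Yes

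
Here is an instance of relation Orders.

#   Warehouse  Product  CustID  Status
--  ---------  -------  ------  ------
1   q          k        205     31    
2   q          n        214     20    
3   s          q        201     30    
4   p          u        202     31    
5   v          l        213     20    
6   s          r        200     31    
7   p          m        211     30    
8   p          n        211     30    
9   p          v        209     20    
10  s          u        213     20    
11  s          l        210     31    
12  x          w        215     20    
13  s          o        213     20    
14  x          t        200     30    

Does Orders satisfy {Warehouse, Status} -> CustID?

No

(Warehouse=q, Status=31): row 1 → CustID = 205 ✓
(Warehouse=q, Status=20): row 2 → CustID = 214 ✓
(Warehouse=s, Status=30): row 3 → CustID = 201 ✓
(Warehouse=p, Status=31): row 4 → CustID = 202 ✓
(Warehouse=v, Status=20): row 5 → CustID = 213 ✓
(Warehouse=s, Status=31): rows 6, 11 → CustID takes values {200, 210} — violation
(Warehouse=p, Status=30): rows 7, 8 → CustID = 211, 211 ✓
(Warehouse=p, Status=20): row 9 → CustID = 209 ✓
(Warehouse=s, Status=20): rows 10, 13 → CustID = 213, 213 ✓
(Warehouse=x, Status=20): row 12 → CustID = 215 ✓
(Warehouse=x, Status=30): row 14 → CustID = 200 ✓
Two rows agree on {Warehouse, Status} but differ on CustID, so {Warehouse, Status} -> CustID does not hold.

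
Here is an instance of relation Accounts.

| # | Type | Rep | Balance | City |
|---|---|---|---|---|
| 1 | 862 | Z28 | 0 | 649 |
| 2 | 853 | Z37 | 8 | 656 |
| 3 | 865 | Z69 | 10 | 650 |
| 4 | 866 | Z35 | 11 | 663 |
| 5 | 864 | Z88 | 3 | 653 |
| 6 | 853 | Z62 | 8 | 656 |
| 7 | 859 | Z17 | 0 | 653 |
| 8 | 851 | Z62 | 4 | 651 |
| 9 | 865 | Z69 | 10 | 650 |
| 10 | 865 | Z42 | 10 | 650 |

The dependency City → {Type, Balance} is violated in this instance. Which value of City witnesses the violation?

653

City=649: row 1 → {Type,Balance} = (862, 0) ✓
City=656: rows 2, 6 → {Type,Balance} = (853, 8), (853, 8) ✓
City=650: rows 3, 9, 10 → {Type,Balance} = (865, 10), (865, 10), (865, 10) ✓
City=663: row 4 → {Type,Balance} = (866, 11) ✓
City=653: rows 5, 7 → {Type,Balance} takes values {(864, 3), (859, 0)} — violation
City=651: row 8 → {Type,Balance} = (851, 4) ✓
The only City value with inconsistent RHS is City=653.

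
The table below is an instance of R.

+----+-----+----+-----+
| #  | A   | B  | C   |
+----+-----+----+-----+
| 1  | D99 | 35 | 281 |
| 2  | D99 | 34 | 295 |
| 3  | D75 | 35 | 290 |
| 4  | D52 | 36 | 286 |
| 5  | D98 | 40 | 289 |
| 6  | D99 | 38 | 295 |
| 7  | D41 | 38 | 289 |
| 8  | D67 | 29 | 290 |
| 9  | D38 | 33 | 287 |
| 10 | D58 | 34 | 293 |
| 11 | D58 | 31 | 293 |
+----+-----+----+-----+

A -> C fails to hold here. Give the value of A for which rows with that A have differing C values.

A=D99: rows 1, 2, 6 → C takes values {281, 295} — violation
A=D75: row 3 → C = 290 ✓
A=D52: row 4 → C = 286 ✓
A=D98: row 5 → C = 289 ✓
A=D41: row 7 → C = 289 ✓
A=D67: row 8 → C = 290 ✓
A=D38: row 9 → C = 287 ✓
A=D58: rows 10, 11 → C = 293, 293 ✓
The only A value with inconsistent C is A=D99.

D99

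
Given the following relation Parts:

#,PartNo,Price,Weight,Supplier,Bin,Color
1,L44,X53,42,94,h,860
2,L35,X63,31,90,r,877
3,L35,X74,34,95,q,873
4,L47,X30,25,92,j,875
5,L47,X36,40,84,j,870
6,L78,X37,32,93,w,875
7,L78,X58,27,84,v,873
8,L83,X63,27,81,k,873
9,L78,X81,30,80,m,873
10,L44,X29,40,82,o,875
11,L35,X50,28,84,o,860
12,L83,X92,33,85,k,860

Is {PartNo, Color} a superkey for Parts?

No

Rows 7 and 9 have the same {PartNo, Color} value (PartNo=L78, Color=873) but are distinct tuples, so {PartNo, Color} does not determine every attribute — not a superkey.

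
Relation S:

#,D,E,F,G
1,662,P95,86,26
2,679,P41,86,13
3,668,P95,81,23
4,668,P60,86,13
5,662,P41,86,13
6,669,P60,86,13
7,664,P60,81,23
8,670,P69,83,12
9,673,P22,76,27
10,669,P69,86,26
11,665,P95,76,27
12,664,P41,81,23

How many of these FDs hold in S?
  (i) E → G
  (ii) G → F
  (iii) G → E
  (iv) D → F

1

(i) E → G: E=P95: rows 1, 3, 11 → G takes values {26, 23, 27} — violation; E=P41: rows 2, 5, 12 → G takes values {13, 23} — violation; E=P60: rows 4, 6, 7 → G takes values {13, 23} — violation; E=P69: rows 8, 10 → G takes values {12, 26} — violation — fails.
(ii) G → F: every LHS value maps to a single RHS value — holds.
(iii) G → E: G=26: rows 1, 10 → E takes values {P95, P69} — violation; G=13: rows 2, 4, 5, 6 → E takes values {P41, P60} — violation; G=23: rows 3, 7, 12 → E takes values {P95, P60, P41} — violation; G=27: rows 9, 11 → E takes values {P22, P95} — violation — fails.
(iv) D → F: D=668: rows 3, 4 → F takes values {81, 86} — violation — fails.
1 of the 4 dependencies holds.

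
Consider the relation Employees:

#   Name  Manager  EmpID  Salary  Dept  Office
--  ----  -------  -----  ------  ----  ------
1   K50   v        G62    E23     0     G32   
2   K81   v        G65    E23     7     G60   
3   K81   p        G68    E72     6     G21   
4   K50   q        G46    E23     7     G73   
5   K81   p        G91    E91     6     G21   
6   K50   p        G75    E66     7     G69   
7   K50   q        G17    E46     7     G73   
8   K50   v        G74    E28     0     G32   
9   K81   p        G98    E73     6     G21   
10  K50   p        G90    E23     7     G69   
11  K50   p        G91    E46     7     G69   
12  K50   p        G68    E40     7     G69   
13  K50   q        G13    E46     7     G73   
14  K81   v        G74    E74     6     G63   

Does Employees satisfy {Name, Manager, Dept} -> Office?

Yes

(Name=K50, Manager=v, Dept=0): rows 1, 8 → Office = G32, G32 ✓
(Name=K81, Manager=v, Dept=7): row 2 → Office = G60 ✓
(Name=K81, Manager=p, Dept=6): rows 3, 5, 9 → Office = G21, G21, G21 ✓
(Name=K50, Manager=q, Dept=7): rows 4, 7, 13 → Office = G73, G73, G73 ✓
(Name=K50, Manager=p, Dept=7): rows 6, 10, 11, 12 → Office = G69, G69, G69, G69 ✓
(Name=K81, Manager=v, Dept=6): row 14 → Office = G63 ✓
Every {Name, Manager, Dept} value is associated with a single Office value, so {Name, Manager, Dept} -> Office holds.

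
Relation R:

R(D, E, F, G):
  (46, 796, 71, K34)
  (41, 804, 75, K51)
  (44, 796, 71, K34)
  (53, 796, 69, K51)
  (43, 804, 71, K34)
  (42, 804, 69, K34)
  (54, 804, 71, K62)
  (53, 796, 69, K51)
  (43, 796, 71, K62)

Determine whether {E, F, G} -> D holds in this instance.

(E=796, F=71, G=K34): 2 rows → D takes values {46, 44} — violation
(E=804, F=75, G=K51): 1 row → D = 41 ✓
(E=796, F=69, G=K51): 2 rows → D = 53, 53 ✓
(E=804, F=71, G=K34): 1 row → D = 43 ✓
(E=804, F=69, G=K34): 1 row → D = 42 ✓
(E=804, F=71, G=K62): 1 row → D = 54 ✓
(E=796, F=71, G=K62): 1 row → D = 43 ✓
Two rows agree on {E, F, G} but differ on D, so {E, F, G} -> D does not hold.

No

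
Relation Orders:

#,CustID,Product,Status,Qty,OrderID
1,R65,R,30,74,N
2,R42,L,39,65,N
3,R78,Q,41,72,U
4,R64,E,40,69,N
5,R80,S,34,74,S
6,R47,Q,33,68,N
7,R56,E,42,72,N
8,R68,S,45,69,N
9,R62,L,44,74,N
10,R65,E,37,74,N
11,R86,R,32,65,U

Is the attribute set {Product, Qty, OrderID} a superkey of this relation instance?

Yes

All 11 rows have distinct {Product, Qty, OrderID} values, so {Product, Qty, OrderID} → (all attributes) holds and {Product, Qty, OrderID} is a superkey.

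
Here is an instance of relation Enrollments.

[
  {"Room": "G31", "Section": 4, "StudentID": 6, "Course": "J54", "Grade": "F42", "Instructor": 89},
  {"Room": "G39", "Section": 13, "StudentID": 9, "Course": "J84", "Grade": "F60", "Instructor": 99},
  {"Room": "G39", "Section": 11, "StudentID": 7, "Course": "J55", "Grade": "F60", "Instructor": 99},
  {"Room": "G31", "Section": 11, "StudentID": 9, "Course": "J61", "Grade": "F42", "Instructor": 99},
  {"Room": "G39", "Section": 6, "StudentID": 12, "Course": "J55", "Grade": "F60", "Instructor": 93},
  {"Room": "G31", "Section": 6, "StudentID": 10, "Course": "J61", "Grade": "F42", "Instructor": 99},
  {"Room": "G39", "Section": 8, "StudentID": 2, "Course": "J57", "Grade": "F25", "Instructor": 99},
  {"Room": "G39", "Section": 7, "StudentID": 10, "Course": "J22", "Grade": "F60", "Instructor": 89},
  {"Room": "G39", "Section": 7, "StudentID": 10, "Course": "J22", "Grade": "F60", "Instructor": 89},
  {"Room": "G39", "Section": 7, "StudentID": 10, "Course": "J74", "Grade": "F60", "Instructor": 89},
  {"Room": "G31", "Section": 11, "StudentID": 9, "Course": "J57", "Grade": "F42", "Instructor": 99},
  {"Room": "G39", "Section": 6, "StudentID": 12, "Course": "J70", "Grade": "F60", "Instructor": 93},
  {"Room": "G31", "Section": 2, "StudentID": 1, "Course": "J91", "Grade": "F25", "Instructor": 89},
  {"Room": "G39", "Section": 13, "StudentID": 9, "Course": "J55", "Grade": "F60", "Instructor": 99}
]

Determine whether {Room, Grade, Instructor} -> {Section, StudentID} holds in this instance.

(Room=G31, Grade=F42, Instructor=89): 1 row → {Section,StudentID} = (4, 6) ✓
(Room=G39, Grade=F60, Instructor=99): 3 rows → {Section,StudentID} takes values {(13, 9), (11, 7)} — violation
(Room=G31, Grade=F42, Instructor=99): 3 rows → {Section,StudentID} takes values {(11, 9), (6, 10)} — violation
(Room=G39, Grade=F60, Instructor=93): 2 rows → {Section,StudentID} = (6, 12), (6, 12) ✓
(Room=G39, Grade=F25, Instructor=99): 1 row → {Section,StudentID} = (8, 2) ✓
(Room=G39, Grade=F60, Instructor=89): 3 rows → {Section,StudentID} = (7, 10), (7, 10), (7, 10) ✓
(Room=G31, Grade=F25, Instructor=89): 1 row → {Section,StudentID} = (2, 1) ✓
Two rows agree on {Room, Grade, Instructor} but differ on {Section, StudentID}, so {Room, Grade, Instructor} -> {Section, StudentID} does not hold.

No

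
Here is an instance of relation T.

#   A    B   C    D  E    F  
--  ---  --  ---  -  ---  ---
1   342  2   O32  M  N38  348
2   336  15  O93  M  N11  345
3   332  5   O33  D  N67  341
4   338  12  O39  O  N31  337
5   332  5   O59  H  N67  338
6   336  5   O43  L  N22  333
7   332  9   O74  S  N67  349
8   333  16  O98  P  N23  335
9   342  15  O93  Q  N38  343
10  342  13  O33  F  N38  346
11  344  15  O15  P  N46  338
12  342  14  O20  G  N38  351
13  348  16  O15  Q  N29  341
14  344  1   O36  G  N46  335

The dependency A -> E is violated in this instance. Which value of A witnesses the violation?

A=342: rows 1, 9, 10, 12 → E = N38, N38, N38, N38 ✓
A=336: rows 2, 6 → E takes values {N11, N22} — violation
A=332: rows 3, 5, 7 → E = N67, N67, N67 ✓
A=338: row 4 → E = N31 ✓
A=333: row 8 → E = N23 ✓
A=344: rows 11, 14 → E = N46, N46 ✓
A=348: row 13 → E = N29 ✓
The only A value with inconsistent E is A=336.

336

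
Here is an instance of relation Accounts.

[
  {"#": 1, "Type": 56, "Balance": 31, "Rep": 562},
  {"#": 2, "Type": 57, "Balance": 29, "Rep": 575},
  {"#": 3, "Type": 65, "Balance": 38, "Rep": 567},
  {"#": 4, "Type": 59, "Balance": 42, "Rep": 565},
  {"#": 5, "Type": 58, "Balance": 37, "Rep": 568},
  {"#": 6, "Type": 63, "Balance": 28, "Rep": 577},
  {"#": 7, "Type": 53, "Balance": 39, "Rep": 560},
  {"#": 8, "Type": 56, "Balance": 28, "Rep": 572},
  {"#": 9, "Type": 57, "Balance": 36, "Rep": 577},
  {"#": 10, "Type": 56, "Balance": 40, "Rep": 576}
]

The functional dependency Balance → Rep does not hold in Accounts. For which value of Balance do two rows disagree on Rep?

Balance=31: row 1 → Rep = 562 ✓
Balance=29: row 2 → Rep = 575 ✓
Balance=38: row 3 → Rep = 567 ✓
Balance=42: row 4 → Rep = 565 ✓
Balance=37: row 5 → Rep = 568 ✓
Balance=28: rows 6, 8 → Rep takes values {577, 572} — violation
Balance=39: row 7 → Rep = 560 ✓
Balance=36: row 9 → Rep = 577 ✓
Balance=40: row 10 → Rep = 576 ✓
The only Balance value with inconsistent Rep is Balance=28.

28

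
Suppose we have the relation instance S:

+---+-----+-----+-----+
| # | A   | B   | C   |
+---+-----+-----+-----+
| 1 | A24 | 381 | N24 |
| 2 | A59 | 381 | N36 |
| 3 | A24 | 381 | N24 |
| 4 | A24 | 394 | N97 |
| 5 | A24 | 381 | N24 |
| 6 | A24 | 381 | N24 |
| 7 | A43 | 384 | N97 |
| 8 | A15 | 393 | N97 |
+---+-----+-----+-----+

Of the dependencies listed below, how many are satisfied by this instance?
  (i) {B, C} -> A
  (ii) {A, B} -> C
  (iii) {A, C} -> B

(i) {B, C} -> A: every LHS value maps to a single RHS value — holds.
(ii) {A, B} -> C: every LHS value maps to a single RHS value — holds.
(iii) {A, C} -> B: every LHS value maps to a single RHS value — holds.
3 of the 3 dependencies hold.

3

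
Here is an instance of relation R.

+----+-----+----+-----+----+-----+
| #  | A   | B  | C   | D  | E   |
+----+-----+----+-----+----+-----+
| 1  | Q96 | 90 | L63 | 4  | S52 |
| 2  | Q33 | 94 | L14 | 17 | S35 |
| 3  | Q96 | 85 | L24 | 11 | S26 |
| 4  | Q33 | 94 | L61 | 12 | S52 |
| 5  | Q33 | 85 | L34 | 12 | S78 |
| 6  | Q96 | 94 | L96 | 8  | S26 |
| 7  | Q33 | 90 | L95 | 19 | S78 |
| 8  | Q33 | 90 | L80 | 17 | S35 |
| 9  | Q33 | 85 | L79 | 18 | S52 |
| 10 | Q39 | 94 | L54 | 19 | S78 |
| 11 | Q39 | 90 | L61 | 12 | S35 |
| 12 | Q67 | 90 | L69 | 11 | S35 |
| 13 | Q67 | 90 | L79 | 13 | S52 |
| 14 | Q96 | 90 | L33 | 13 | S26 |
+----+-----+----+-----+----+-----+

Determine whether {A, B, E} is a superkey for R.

Yes

All 14 rows have distinct {A, B, E} values, so {A, B, E} → (all attributes) holds and {A, B, E} is a superkey.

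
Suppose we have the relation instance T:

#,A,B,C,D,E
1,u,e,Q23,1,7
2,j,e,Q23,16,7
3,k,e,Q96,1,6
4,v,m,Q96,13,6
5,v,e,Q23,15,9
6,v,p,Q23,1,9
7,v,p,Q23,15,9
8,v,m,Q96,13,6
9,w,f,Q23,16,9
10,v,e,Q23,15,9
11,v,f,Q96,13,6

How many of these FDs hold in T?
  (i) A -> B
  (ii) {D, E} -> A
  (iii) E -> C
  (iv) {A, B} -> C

3

(i) A -> B: A=v: rows 4, 5, 6, 7, 8, 10, 11 → B takes values {m, e, p, f} — violation — fails.
(ii) {D, E} -> A: every LHS value maps to a single RHS value — holds.
(iii) E -> C: every LHS value maps to a single RHS value — holds.
(iv) {A, B} -> C: every LHS value maps to a single RHS value — holds.
3 of the 4 dependencies hold.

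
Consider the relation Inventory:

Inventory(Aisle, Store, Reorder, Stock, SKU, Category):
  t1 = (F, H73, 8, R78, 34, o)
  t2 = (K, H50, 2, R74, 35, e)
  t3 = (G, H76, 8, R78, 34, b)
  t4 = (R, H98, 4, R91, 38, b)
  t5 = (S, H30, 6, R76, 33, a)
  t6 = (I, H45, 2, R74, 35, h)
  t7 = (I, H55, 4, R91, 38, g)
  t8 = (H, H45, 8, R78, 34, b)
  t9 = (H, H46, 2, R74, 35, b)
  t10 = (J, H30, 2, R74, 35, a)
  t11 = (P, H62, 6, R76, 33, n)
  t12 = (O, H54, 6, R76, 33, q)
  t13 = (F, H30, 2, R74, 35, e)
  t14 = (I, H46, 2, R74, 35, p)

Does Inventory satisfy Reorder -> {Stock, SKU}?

Reorder=8: rows 1, 3, 8 → {Stock,SKU} = (R78, 34), (R78, 34), (R78, 34) ✓
Reorder=2: rows 2, 6, 9, 10, 13, 14 → {Stock,SKU} = (R74, 35), (R74, 35), (R74, 35), (R74, 35), (R74, 35), (R74, 35) ✓
Reorder=4: rows 4, 7 → {Stock,SKU} = (R91, 38), (R91, 38) ✓
Reorder=6: rows 5, 11, 12 → {Stock,SKU} = (R76, 33), (R76, 33), (R76, 33) ✓
Every Reorder value is associated with a single {Stock, SKU} value, so Reorder -> {Stock, SKU} holds.

Yes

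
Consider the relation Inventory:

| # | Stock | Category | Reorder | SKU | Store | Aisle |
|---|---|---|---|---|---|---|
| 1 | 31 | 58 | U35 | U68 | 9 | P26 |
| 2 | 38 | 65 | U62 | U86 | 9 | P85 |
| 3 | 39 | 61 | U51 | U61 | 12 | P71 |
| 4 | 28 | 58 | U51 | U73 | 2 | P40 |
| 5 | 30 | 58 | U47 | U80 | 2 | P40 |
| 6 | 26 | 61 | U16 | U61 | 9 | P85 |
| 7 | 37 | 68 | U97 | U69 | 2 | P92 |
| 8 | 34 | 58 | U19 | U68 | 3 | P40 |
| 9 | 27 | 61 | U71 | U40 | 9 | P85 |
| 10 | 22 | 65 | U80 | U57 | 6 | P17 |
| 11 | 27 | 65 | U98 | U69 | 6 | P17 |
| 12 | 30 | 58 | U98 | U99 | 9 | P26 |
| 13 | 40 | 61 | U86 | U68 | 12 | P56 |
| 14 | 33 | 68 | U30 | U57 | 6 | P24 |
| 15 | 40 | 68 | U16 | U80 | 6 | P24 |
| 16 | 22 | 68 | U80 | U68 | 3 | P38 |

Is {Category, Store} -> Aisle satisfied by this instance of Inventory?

No

(Category=58, Store=9): rows 1, 12 → Aisle = P26, P26 ✓
(Category=65, Store=9): row 2 → Aisle = P85 ✓
(Category=61, Store=12): rows 3, 13 → Aisle takes values {P71, P56} — violation
(Category=58, Store=2): rows 4, 5 → Aisle = P40, P40 ✓
(Category=61, Store=9): rows 6, 9 → Aisle = P85, P85 ✓
(Category=68, Store=2): row 7 → Aisle = P92 ✓
(Category=58, Store=3): row 8 → Aisle = P40 ✓
(Category=65, Store=6): rows 10, 11 → Aisle = P17, P17 ✓
(Category=68, Store=6): rows 14, 15 → Aisle = P24, P24 ✓
(Category=68, Store=3): row 16 → Aisle = P38 ✓
Two rows agree on {Category, Store} but differ on Aisle, so {Category, Store} -> Aisle does not hold.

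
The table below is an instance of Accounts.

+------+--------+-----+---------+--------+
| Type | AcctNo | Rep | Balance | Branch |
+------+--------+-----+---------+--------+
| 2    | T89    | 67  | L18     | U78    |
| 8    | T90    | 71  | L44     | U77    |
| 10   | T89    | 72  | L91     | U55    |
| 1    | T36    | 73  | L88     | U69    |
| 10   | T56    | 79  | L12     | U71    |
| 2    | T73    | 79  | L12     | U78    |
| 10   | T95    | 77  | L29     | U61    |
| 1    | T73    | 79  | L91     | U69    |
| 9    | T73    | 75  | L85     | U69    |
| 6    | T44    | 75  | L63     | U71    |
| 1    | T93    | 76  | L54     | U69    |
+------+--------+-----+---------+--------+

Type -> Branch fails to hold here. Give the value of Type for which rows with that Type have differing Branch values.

10

Type=2: 2 rows → Branch = U78, U78 ✓
Type=8: 1 row → Branch = U77 ✓
Type=10: 3 rows → Branch takes values {U55, U71, U61} — violation
Type=1: 3 rows → Branch = U69, U69, U69 ✓
Type=9: 1 row → Branch = U69 ✓
Type=6: 1 row → Branch = U71 ✓
The only Type value with inconsistent Branch is Type=10.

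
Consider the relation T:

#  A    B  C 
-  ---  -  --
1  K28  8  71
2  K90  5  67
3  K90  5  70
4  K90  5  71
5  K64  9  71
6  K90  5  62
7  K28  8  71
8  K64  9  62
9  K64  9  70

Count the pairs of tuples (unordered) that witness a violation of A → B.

A=K28: all 2 rows agree on B — 0 pairs.
A=K90: all 4 rows agree on B — 0 pairs.
A=K64: all 3 rows agree on B — 0 pairs.

0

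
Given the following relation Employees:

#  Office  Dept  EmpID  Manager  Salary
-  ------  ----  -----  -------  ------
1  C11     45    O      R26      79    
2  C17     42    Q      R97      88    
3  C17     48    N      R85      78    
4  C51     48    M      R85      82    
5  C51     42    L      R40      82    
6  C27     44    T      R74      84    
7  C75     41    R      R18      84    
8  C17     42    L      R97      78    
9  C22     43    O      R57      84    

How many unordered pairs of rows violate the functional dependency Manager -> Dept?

0

Manager=R97: all 2 rows agree on Dept — 0 pairs.
Manager=R85: all 2 rows agree on Dept — 0 pairs.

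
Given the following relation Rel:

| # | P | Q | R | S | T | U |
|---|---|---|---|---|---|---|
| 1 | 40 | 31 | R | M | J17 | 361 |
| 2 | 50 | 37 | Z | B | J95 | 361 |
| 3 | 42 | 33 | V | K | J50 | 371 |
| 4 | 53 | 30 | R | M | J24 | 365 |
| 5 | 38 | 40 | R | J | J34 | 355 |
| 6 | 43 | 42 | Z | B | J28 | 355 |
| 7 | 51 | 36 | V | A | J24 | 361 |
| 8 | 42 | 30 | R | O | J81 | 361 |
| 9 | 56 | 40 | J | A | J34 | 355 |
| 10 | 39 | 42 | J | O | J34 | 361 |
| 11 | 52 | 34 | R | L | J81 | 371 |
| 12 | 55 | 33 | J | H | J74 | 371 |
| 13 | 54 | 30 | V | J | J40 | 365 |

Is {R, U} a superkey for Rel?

No

Rows 1 and 8 have the same {R, U} value (R=R, U=361) but are distinct tuples, so {R, U} does not determine every attribute — not a superkey.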